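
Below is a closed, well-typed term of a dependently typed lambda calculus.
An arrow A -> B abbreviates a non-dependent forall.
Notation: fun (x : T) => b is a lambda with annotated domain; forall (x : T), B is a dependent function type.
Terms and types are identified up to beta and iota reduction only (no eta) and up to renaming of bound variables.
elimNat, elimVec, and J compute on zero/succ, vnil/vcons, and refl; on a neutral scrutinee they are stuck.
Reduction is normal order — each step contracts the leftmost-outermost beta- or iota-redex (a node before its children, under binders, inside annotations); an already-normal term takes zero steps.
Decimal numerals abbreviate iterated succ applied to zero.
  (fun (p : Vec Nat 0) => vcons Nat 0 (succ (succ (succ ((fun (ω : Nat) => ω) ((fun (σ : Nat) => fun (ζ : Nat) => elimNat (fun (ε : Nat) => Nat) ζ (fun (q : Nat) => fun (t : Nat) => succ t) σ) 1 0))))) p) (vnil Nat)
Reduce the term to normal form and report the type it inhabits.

resulting normal form:
  vcons Nat 0 4 (vnil Nat)
the term's type:
  Vec Nat 1


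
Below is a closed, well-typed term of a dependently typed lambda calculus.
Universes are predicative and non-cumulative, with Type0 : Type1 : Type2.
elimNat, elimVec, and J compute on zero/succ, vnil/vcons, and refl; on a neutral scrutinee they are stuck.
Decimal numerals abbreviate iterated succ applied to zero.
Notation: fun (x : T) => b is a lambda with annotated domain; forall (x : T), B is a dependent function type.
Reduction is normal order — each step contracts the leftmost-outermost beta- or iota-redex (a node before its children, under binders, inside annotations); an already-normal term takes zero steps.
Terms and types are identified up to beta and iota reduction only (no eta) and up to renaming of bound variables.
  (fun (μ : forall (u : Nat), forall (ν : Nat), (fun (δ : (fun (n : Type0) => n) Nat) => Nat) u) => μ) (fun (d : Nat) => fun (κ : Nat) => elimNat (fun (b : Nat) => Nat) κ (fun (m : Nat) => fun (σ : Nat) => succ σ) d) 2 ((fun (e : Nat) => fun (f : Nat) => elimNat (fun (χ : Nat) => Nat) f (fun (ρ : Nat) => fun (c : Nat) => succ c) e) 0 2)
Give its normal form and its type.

reduced normal form:
  4
the term's type:
  Nat
observation: the term reaches its normal form after 13 normal-order steps.


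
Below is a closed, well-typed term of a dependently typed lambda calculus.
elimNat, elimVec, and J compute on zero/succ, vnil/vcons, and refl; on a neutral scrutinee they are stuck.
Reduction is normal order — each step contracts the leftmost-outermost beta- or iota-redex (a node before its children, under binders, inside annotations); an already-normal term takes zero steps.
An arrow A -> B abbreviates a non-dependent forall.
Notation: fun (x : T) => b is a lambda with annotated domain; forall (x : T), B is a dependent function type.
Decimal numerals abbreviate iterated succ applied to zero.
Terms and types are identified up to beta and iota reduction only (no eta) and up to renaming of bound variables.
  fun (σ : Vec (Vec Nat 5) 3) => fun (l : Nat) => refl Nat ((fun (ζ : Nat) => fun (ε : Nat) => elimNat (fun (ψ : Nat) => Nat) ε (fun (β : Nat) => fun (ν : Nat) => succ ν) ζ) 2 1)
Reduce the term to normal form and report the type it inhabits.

normal form:
  fun (σ : Vec (Vec Nat 5) 3) => fun (l : Nat) => refl Nat 3
the term's type:
  Vec (Vec Nat 5) 3 -> Nat -> Eq Nat 3 3


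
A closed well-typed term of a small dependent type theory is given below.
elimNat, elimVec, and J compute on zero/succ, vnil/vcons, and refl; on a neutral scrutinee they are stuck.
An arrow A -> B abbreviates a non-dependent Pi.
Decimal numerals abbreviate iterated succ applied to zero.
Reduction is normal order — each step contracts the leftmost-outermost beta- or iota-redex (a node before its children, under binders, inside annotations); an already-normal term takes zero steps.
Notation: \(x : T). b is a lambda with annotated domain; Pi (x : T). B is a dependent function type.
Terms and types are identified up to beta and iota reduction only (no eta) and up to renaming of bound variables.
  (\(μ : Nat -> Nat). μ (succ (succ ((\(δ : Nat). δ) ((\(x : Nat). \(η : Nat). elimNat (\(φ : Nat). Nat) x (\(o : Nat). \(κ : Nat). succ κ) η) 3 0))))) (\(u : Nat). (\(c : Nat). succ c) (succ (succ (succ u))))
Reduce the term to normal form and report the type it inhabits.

normal form:
  9
inferred type:
  Nat
observation: 7 normal-order steps normalize the term, beginning with a beta-redex.


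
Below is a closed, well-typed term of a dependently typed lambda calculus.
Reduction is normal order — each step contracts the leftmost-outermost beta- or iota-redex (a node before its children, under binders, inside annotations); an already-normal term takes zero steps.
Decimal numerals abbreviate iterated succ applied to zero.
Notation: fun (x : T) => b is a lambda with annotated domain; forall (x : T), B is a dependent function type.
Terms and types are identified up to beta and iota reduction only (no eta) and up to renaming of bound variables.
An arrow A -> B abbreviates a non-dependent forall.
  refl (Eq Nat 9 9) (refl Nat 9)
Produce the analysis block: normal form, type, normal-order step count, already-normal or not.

reduced normal form:
  refl (Eq Nat 9 9) (refl Nat 9)
the term's type:
  Eq (Eq Nat 9 9) (refl Nat 9) (refl Nat 9)
normal-order step count: 0
started in normal form: yes


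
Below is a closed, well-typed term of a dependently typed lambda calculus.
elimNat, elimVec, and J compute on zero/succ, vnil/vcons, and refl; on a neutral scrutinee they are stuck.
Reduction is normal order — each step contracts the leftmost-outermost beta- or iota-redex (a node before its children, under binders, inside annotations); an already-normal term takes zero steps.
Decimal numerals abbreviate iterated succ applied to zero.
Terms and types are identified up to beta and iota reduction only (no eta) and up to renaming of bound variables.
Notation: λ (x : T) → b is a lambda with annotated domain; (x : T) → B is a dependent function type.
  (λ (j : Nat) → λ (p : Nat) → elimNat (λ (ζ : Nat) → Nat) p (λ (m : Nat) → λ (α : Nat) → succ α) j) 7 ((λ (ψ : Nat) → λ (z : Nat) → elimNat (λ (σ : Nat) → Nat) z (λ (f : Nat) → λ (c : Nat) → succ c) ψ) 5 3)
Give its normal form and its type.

resulting normal form:
  15
type:
  Nat
observation: the first redex contracted is a beta-redex; the normal form is reached in 42 normal-order steps.


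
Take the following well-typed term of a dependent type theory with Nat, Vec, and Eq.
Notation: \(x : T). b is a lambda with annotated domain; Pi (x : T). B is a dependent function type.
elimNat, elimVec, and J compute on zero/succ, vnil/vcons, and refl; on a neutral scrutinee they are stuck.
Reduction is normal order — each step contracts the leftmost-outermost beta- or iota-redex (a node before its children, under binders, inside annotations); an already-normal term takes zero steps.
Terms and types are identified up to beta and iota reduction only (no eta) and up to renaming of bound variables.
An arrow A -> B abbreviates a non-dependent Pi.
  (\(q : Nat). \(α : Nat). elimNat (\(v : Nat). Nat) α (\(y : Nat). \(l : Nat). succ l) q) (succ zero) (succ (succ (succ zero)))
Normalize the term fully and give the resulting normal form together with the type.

resulting normal form:
  succ (succ (succ (succ zero)))
type:
  Nat
observation: reduction starts at a beta-redex, and 6 normal-order steps reach the normal form.


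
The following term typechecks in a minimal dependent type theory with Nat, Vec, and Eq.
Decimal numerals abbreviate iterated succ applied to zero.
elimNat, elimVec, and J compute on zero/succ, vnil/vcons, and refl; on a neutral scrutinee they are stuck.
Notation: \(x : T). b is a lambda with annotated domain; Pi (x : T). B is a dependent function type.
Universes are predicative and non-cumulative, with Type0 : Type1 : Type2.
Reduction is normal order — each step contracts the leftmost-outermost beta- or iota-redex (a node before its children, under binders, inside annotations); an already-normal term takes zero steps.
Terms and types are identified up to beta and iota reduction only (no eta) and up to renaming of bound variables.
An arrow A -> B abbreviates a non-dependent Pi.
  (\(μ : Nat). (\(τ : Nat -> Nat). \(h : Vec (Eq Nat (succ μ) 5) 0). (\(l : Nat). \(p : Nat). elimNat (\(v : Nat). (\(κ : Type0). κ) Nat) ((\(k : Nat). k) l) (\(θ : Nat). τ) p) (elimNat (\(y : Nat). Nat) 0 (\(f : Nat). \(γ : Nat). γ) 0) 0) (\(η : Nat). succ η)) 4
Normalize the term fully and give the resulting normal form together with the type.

reduced normal form:
  \(μ : Vec (Eq Nat 5 5) 0). 0
type:
  Vec (Eq Nat 5 5) 0 -> Nat
observation: the term reaches its normal form after 7 normal-order steps.


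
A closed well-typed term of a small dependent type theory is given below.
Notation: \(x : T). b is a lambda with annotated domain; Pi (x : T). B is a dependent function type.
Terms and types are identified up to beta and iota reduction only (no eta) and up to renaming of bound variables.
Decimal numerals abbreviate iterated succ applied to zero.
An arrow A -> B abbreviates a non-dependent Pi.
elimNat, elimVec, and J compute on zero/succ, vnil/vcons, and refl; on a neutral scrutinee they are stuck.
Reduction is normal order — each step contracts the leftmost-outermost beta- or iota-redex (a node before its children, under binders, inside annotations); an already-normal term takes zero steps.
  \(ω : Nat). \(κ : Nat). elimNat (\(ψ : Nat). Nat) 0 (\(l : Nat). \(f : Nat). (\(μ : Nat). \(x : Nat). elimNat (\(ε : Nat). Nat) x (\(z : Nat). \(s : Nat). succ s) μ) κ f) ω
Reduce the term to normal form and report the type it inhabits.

reduced normal form:
  \(ω : Nat). \(κ : Nat). elimNat (\(ψ : Nat). Nat) 0 (\(l : Nat). \(f : Nat). elimNat (\(μ : Nat). Nat) f (\(x : Nat). \(ε : Nat). succ ε) κ) ω
type:
  Nat -> Nat -> Nat


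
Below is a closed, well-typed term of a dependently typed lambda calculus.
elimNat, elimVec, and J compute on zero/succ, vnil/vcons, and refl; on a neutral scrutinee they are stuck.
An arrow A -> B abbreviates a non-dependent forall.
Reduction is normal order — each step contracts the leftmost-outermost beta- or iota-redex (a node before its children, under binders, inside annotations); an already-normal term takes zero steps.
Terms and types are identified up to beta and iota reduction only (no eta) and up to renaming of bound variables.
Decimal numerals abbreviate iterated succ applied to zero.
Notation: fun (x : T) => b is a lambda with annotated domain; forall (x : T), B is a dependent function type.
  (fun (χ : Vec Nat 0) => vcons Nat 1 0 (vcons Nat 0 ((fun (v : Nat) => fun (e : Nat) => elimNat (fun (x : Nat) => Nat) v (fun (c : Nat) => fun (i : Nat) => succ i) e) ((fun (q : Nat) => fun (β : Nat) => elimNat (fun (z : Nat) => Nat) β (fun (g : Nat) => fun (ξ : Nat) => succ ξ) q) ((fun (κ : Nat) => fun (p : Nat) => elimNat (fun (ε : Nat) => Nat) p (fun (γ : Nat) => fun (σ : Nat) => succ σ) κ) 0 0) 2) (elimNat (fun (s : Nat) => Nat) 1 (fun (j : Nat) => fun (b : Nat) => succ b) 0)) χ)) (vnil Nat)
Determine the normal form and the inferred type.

reduced normal form:
  vcons Nat 1 0 (vcons Nat 0 3 (vnil Nat))
type:
  Vec Nat 2
observation: 14 normal-order steps normalize the term, beginning with a beta-redex.


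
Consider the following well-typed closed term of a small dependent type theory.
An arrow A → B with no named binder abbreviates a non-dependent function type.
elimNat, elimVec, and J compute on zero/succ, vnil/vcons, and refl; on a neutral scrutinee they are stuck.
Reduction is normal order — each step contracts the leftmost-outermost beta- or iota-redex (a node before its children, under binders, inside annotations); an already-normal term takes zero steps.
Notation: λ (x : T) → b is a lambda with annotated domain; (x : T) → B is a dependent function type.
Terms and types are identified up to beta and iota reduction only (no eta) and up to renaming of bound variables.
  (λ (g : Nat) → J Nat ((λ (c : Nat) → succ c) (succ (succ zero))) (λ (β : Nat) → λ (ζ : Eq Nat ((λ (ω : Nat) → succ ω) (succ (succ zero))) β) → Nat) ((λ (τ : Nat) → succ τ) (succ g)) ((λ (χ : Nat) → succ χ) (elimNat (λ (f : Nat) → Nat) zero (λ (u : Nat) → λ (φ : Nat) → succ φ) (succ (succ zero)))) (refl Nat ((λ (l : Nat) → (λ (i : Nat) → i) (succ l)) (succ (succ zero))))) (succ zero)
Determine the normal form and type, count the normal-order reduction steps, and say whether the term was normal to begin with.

resulting normal form:
  succ (succ (succ zero))
the term's type:
  Nat
reduction steps (normal order): 3
started in normal form: no
first redex: a beta-redex


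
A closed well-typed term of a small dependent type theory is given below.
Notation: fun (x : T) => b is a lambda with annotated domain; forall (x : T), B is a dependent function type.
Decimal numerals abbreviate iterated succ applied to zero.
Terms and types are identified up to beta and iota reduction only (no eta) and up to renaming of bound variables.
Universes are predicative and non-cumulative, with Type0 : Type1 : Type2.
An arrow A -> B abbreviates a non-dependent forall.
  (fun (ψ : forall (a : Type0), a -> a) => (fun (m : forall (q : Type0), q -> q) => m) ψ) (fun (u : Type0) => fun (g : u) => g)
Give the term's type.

inferred type:
  forall (ψ : Type0), ψ -> ψ


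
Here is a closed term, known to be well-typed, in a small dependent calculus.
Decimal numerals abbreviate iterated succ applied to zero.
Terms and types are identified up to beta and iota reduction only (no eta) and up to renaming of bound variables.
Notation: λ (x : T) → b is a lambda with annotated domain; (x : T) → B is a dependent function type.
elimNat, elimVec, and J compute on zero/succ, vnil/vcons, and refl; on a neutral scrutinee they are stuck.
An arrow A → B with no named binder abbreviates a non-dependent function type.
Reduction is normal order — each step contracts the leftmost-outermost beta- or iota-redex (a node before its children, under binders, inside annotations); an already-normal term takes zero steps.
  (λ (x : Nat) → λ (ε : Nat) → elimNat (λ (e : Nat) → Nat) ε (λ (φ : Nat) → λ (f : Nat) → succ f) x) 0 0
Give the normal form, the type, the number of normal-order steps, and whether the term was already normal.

normal form:
  0
type:
  Nat
steps to reach normal form (normal order): 3
already normal: no
first contracted redex: a beta-redex


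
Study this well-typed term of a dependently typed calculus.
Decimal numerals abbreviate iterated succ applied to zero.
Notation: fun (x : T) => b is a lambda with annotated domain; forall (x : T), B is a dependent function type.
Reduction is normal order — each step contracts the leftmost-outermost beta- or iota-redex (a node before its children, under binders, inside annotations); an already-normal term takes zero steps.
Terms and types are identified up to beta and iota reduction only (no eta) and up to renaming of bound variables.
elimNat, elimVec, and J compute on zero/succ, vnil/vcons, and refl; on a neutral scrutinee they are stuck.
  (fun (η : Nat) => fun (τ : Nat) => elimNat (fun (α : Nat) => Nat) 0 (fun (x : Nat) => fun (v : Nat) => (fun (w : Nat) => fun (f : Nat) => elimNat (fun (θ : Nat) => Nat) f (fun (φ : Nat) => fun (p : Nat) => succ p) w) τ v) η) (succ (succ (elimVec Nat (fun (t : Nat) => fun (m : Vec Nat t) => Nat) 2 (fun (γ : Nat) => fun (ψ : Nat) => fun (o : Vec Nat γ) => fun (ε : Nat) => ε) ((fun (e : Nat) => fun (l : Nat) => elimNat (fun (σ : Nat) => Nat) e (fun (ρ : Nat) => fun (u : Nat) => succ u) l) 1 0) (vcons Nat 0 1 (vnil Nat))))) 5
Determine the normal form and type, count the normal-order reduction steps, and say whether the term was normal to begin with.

resulting normal form:
  20
inferred type:
  Nat
steps to reach normal form (normal order): 75
already normal: no
first redex: a beta-redex


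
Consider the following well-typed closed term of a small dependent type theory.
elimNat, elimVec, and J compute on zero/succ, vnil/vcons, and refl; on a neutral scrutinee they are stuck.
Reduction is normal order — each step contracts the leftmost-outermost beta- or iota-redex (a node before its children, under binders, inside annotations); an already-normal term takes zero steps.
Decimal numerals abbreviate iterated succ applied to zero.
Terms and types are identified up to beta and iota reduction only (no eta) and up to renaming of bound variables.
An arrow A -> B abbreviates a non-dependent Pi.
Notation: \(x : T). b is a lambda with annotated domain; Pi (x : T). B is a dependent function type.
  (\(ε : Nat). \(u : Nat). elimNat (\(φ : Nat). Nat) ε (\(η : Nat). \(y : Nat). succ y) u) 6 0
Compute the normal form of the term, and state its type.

reduced normal form:
  6
inferred type:
  Nat
observation: 3 normal-order steps separate the term from its normal form.


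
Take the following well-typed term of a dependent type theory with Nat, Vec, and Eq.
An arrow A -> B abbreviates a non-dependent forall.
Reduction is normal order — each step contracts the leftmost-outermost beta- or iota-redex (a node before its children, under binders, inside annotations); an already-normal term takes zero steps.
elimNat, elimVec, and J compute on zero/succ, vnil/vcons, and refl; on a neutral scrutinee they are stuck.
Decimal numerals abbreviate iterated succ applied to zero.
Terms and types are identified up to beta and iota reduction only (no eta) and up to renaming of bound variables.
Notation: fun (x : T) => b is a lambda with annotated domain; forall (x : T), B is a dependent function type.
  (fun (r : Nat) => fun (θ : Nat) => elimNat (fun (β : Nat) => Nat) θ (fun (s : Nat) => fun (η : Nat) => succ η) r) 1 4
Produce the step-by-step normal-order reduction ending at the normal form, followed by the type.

reduction (normal order):
  (fun (r : Nat) => fun (θ : Nat) => elimNat (fun (β : Nat) => Nat) θ (fun (s : Nat) => fun (η : Nat) => succ η) r) 1 4
  ~> (fun (r : Nat) => elimNat (fun (θ : Nat) => Nat) r (fun (β : Nat) => fun (s : Nat) => succ s) 1) 4
  ~> elimNat (fun (r : Nat) => Nat) 4 (fun (θ : Nat) => fun (β : Nat) => succ β) 1
  ~> (fun (r : Nat) => fun (θ : Nat) => succ θ) 0 (elimNat (fun (β : Nat) => Nat) 4 (fun (s : Nat) => fun (η : Nat) => succ η) 0)
  ~> (fun (r : Nat) => succ r) (elimNat (fun (θ : Nat) => Nat) 4 (fun (β : Nat) => fun (s : Nat) => succ s) 0)
  ~> succ (elimNat (fun (r : Nat) => Nat) 4 (fun (θ : Nat) => fun (β : Nat) => succ β) 0)
  ~> 5
type:
  Nat


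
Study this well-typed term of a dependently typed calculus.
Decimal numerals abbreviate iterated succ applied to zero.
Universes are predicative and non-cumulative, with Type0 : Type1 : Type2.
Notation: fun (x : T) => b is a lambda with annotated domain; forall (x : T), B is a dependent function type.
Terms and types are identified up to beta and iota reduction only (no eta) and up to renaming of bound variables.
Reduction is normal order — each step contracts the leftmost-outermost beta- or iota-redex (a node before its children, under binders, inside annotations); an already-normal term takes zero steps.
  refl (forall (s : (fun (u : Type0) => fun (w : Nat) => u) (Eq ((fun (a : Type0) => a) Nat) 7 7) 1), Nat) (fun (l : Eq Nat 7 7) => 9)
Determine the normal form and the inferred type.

reduced normal form:
  refl (forall (s : Eq Nat 7 7), Nat) (fun (u : Eq Nat 7 7) => 9)
type:
  Eq (forall (s : Eq Nat 7 7), Nat) (fun (u : Eq Nat 7 7) => 9) (fun (w : Eq Nat 7 7) => 9)
observation: reduction starts at a beta-redex, and 3 normal-order steps reach the normal form.


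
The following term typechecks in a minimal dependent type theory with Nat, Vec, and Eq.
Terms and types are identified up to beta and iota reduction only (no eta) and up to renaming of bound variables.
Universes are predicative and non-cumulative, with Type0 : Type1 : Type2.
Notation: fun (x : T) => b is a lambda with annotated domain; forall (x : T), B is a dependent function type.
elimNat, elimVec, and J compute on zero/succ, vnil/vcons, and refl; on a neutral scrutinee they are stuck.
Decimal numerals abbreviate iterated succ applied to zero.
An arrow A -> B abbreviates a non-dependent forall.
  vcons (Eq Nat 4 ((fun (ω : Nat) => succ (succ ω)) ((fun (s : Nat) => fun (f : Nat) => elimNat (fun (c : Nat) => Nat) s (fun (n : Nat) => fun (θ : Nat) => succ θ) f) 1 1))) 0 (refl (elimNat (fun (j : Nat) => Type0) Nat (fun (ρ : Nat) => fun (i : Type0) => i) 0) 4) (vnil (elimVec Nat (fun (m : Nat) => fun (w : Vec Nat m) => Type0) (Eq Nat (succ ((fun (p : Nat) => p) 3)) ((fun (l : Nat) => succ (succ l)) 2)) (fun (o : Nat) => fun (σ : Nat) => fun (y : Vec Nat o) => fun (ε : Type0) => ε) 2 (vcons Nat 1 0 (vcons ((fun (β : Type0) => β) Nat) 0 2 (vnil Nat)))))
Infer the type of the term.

the term's type:
  Vec (Eq Nat 4 4) 1


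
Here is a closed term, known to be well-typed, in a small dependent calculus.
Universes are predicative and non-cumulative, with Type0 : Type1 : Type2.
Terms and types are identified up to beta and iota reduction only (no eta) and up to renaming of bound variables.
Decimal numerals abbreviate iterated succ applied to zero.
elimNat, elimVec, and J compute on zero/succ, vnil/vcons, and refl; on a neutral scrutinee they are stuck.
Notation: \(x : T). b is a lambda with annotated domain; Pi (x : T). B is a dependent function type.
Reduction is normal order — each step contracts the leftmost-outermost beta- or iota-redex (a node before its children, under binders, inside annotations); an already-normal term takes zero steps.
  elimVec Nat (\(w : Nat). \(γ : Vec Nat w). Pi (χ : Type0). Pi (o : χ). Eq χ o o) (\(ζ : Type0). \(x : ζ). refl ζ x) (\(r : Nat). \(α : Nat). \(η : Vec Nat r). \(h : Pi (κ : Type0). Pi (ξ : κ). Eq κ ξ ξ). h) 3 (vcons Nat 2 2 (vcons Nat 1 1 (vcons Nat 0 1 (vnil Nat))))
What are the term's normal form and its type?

resulting normal form:
  \(w : Type0). \(γ : w). refl w γ
type:
  Pi (w : Type0). Pi (γ : w). Eq w γ γ
observation: 16 normal-order steps normalize the term, beginning with an elimVec iota-redex.


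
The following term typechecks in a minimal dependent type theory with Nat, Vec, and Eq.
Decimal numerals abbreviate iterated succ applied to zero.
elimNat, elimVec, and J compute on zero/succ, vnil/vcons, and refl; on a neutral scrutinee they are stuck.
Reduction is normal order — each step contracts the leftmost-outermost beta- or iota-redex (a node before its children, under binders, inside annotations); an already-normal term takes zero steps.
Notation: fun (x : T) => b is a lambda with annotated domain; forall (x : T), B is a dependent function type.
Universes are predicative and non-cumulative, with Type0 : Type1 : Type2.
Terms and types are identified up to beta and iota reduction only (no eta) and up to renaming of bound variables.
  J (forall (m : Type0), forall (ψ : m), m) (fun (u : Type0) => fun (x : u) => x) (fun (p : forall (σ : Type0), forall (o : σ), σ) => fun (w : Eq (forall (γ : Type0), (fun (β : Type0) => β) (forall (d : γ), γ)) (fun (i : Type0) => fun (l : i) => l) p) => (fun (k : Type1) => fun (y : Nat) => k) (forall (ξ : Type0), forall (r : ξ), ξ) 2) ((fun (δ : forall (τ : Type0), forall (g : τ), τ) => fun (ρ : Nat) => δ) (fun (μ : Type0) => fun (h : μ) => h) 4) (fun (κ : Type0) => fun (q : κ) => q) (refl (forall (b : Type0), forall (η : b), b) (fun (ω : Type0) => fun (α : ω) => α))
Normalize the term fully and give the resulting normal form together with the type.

resulting normal form:
  fun (m : Type0) => fun (ψ : m) => ψ
inferred type:
  forall (m : Type0), forall (ψ : m), m
observation: reduction starts at a J iota-redex, and 3 normal-order steps reach the normal form.


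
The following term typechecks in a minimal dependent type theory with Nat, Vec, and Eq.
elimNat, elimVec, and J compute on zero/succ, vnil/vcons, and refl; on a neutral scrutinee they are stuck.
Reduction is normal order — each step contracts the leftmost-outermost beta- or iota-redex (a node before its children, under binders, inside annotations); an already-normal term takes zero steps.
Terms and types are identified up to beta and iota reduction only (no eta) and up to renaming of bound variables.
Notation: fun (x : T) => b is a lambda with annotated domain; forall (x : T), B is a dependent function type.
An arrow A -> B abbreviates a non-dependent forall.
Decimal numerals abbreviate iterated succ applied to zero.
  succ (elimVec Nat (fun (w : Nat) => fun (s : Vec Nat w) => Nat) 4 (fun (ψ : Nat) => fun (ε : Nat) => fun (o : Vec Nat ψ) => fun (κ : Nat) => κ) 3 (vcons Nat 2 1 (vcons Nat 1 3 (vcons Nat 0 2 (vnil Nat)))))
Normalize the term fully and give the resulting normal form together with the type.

normal form:
  5
inferred type:
  Nat
observation: the first redex contracted is an elimVec iota-redex; the normal form is reached in 16 normal-order steps.


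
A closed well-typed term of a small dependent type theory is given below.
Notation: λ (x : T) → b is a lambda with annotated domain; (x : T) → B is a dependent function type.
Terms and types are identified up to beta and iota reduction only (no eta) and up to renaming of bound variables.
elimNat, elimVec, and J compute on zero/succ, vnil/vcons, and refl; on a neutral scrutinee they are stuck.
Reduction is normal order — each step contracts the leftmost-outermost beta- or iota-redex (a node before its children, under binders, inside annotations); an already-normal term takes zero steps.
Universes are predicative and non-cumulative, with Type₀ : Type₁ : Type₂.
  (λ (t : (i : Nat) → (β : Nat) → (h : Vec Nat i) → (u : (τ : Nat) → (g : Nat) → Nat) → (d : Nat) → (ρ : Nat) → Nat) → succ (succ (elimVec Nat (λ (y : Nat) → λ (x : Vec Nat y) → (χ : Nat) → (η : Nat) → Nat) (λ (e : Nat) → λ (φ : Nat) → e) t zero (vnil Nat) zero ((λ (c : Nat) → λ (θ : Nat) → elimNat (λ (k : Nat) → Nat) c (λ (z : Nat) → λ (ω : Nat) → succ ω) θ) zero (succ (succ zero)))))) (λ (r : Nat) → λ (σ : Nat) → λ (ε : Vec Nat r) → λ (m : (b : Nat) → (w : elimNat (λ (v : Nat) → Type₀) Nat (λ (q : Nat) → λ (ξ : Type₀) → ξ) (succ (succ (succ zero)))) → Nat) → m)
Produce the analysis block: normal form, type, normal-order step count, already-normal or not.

normal form:
  succ (succ zero)
type:
  Nat
steps to reach normal form (normal order): 4
term was already normal: no
first redex: a beta-redex


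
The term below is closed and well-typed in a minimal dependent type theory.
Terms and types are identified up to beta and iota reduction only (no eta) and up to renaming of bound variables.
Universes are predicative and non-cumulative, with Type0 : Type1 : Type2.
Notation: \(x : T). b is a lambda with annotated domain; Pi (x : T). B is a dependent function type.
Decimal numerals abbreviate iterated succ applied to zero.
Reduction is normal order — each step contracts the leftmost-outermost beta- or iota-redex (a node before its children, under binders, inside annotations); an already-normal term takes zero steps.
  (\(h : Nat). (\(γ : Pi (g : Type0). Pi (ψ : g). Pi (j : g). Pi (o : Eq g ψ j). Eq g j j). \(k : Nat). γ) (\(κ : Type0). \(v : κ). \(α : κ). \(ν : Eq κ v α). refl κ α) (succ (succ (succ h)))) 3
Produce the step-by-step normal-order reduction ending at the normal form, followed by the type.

normal-order reduction:
  (\(h : Nat). (\(γ : Pi (g : Type0). Pi (ψ : g). Pi (j : g). Pi (o : Eq g ψ j). Eq g j j). \(k : Nat). γ) (\(κ : Type0). \(v : κ). \(α : κ). \(ν : Eq κ v α). refl κ α) (succ (succ (succ h)))) 3
  ~> (\(h : Pi (γ : Type0). Pi (g : γ). Pi (ψ : γ). Pi (j : Eq γ g ψ). Eq γ ψ ψ). \(o : Nat). h) (\(k : Type0). \(κ : k). \(v : k). \(α : Eq k κ v). refl k v) 6
  ~> (\(h : Nat). \(γ : Type0). \(g : γ). \(ψ : γ). \(j : Eq γ g ψ). refl γ ψ) 6
  ~> \(h : Type0). \(γ : h). \(g : h). \(ψ : Eq h γ g). refl h g
inferred type:
  Pi (h : Type0). Pi (γ : h). Pi (g : h). Pi (ψ : Eq h γ g). Eq h g g


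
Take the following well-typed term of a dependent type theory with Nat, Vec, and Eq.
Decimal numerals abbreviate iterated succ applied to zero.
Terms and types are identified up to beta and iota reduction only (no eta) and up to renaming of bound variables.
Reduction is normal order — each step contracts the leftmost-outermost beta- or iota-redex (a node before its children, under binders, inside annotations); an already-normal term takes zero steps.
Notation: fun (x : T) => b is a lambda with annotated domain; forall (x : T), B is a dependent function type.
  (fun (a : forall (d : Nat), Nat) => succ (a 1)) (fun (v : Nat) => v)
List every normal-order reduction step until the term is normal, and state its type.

normal-order reduction sequence:
  (fun (a : forall (d : Nat), Nat) => succ (a 1)) (fun (v : Nat) => v)
  ~> succ ((fun (a : Nat) => a) 1)
  ~> 2
inferred type:
  Nat


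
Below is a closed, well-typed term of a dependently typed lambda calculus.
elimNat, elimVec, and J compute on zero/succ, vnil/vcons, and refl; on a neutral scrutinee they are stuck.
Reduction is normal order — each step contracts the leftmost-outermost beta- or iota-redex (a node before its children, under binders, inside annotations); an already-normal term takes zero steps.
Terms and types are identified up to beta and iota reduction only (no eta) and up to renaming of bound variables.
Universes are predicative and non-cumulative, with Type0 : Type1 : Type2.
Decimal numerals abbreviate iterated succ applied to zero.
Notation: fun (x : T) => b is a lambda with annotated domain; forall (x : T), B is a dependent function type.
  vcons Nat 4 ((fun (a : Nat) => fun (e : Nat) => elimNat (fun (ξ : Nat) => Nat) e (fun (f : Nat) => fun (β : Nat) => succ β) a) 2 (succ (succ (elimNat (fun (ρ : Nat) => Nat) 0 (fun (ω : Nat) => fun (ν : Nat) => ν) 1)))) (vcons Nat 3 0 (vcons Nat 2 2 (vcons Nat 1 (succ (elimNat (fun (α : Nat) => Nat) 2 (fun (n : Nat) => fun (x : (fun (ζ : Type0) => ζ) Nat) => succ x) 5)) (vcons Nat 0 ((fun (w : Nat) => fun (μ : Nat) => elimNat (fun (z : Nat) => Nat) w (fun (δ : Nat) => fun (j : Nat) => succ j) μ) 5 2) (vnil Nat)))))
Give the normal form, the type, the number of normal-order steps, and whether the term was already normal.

normal form:
  vcons Nat 4 4 (vcons Nat 3 0 (vcons Nat 2 2 (vcons Nat 1 8 (vcons Nat 0 7 (vnil Nat)))))
the term's type:
  Vec Nat 5
reduction steps (normal order): 38
started in normal form: no
first redex: a beta-redex


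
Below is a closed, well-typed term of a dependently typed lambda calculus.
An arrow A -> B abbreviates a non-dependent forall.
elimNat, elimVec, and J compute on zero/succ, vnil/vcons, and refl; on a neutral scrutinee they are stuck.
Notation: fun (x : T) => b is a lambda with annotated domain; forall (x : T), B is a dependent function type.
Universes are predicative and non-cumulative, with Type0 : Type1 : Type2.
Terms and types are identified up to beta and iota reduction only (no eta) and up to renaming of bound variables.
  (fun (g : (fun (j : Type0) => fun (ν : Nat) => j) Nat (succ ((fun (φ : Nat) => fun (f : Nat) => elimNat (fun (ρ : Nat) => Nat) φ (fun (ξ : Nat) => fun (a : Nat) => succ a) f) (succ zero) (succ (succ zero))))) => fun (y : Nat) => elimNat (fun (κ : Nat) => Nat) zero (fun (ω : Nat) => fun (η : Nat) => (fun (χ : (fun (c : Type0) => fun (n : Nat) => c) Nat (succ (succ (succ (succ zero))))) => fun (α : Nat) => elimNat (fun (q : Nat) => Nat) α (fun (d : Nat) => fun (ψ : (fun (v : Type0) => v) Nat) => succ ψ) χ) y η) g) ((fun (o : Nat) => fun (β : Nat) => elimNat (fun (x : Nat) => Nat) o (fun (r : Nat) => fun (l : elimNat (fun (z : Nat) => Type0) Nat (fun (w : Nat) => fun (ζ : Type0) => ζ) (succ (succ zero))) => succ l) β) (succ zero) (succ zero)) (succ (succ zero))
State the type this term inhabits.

inferred type:
  Nat


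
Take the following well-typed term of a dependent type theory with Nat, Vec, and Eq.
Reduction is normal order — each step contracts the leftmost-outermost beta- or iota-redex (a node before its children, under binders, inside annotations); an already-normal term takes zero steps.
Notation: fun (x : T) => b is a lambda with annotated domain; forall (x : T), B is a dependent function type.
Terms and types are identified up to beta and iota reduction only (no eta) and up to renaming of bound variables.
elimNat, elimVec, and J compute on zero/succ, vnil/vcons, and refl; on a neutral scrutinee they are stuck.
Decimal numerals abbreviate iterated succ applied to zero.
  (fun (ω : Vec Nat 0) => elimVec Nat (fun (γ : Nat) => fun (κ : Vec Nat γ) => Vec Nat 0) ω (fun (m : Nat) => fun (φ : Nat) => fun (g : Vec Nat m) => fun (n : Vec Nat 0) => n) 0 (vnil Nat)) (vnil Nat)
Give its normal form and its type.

normal form:
  vnil Nat
the term's type:
  Vec Nat 0
observation: the term reaches its normal form after 2 normal-order steps.


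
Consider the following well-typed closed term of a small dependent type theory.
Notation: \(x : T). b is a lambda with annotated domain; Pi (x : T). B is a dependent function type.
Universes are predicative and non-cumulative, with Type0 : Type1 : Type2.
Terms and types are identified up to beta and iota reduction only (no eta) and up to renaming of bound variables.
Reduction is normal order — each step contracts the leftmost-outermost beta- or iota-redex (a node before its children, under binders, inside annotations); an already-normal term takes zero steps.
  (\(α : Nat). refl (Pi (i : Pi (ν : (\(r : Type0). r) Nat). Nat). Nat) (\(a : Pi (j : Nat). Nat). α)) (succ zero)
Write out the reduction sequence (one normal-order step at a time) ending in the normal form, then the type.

reduction (normal order):
  (\(α : Nat). refl (Pi (i : Pi (ν : (\(r : Type0). r) Nat). Nat). Nat) (\(a : Pi (j : Nat). Nat). α)) (succ zero)
  ~> refl (Pi (α : Pi (i : (\(ν : Type0). ν) Nat). Nat). Nat) (\(r : Pi (a : Nat). Nat). succ zero)
  ~> refl (Pi (α : Pi (i : Nat). Nat). Nat) (\(ν : Pi (r : Nat). Nat). succ zero)
inferred type:
  Eq (Pi (α : Pi (i : Nat). Nat). Nat) (\(ν : Pi (r : Nat). Nat). succ zero) (\(a : Pi (j : Nat). Nat). succ zero)


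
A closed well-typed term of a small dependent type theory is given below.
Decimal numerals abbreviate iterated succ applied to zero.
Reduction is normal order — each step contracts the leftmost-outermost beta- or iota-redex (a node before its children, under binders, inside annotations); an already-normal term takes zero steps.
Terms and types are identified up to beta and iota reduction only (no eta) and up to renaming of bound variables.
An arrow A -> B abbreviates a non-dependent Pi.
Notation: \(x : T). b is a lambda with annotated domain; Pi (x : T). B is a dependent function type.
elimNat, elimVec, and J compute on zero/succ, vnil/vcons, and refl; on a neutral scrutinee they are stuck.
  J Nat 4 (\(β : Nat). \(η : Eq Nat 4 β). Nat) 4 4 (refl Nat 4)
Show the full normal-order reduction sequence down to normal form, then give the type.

normal-order reduction sequence:
  J Nat 4 (\(β : Nat). \(η : Eq Nat 4 β). Nat) 4 4 (refl Nat 4)
  ~> 4
inferred type:
  Nat


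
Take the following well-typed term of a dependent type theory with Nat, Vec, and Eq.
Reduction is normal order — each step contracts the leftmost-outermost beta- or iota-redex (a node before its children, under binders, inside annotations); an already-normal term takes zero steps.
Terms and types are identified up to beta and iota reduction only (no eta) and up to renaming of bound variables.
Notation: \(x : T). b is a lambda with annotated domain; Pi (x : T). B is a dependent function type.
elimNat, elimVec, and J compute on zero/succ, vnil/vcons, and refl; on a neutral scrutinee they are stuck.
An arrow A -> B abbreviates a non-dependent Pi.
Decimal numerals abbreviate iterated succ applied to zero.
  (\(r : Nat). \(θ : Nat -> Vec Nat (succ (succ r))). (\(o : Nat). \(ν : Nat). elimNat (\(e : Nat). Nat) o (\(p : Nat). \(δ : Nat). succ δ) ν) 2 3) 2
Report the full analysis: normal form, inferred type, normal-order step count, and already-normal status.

normal form:
  \(r : Nat -> Vec Nat 4). 5
the term's type:
  (Nat -> Vec Nat 4) -> Nat
normal-order step count: 13
started in normal form: no
first redex: a beta-redex


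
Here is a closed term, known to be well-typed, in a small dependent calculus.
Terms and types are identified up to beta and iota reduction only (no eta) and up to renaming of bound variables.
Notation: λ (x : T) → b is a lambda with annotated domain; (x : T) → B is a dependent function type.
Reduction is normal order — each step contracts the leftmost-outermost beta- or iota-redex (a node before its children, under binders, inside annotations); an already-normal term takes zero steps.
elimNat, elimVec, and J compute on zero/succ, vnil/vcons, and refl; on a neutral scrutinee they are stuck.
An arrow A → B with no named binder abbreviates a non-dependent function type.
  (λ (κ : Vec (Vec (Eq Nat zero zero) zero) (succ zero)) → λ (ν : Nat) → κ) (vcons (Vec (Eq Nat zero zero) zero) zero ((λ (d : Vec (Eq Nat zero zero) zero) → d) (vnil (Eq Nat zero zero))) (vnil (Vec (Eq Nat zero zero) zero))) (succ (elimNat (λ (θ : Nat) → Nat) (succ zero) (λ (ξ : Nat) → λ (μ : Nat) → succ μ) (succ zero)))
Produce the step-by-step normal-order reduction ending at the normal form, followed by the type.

normal-order reduction sequence:
  (λ (κ : Vec (Vec (Eq Nat zero zero) zero) (succ zero)) → λ (ν : Nat) → κ) (vcons (Vec (Eq Nat zero zero) zero) zero ((λ (d : Vec (Eq Nat zero zero) zero) → d) (vnil (Eq Nat zero zero))) (vnil (Vec (Eq Nat zero zero) zero))) (succ (elimNat (λ (θ : Nat) → Nat) (succ zero) (λ (ξ : Nat) → λ (μ : Nat) → succ μ) (succ zero)))
  ~> (λ (κ : Nat) → vcons (Vec (Eq Nat zero zero) zero) zero ((λ (ν : Vec (Eq Nat zero zero) zero) → ν) (vnil (Eq Nat zero zero))) (vnil (Vec (Eq Nat zero zero) zero))) (succ (elimNat (λ (d : Nat) → Nat) (succ zero) (λ (θ : Nat) → λ (ξ : Nat) → succ ξ) (succ zero)))
  ~> vcons (Vec (Eq Nat zero zero) zero) zero ((λ (κ : Vec (Eq Nat zero zero) zero) → κ) (vnil (Eq Nat zero zero))) (vnil (Vec (Eq Nat zero zero) zero))
  ~> vcons (Vec (Eq Nat zero zero) zero) zero (vnil (Eq Nat zero zero)) (vnil (Vec (Eq Nat zero zero) zero))
the term's type:
  Vec (Vec (Eq Nat zero zero) zero) (succ zero)


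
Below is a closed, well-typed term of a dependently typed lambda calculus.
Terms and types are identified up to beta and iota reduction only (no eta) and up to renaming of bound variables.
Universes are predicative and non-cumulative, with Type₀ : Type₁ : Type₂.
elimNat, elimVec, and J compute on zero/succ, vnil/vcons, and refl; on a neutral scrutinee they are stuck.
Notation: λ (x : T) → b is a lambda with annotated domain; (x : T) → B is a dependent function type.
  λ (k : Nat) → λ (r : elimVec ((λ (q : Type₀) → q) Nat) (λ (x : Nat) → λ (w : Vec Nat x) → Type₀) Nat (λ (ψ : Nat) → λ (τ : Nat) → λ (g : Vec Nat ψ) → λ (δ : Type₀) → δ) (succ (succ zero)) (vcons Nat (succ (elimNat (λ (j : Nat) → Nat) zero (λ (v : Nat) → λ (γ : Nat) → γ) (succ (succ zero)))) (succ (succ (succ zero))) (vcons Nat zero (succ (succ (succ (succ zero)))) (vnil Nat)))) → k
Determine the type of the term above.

the term's type:
  (k : Nat) → (r : Nat) → Nat


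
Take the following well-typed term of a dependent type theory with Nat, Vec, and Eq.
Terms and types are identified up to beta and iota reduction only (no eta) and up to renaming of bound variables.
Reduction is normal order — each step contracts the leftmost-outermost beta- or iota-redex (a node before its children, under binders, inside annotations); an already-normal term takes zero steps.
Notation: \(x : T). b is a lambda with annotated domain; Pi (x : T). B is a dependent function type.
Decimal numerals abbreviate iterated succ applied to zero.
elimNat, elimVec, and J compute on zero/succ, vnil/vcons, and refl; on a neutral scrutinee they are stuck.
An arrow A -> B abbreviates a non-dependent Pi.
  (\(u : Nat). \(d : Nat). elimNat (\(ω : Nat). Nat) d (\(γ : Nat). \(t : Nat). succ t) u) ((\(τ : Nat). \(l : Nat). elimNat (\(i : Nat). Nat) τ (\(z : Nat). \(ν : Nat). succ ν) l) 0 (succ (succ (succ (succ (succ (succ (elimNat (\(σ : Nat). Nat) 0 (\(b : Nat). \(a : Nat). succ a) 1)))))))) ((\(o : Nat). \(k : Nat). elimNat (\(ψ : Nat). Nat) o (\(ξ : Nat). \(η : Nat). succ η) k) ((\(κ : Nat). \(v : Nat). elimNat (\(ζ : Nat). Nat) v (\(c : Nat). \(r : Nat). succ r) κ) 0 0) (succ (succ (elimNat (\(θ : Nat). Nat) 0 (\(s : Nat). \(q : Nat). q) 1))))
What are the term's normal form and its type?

normal form:
  9
the term's type:
  Nat
observation: reduction starts at a beta-redex, and 68 normal-order steps reach the normal form.
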